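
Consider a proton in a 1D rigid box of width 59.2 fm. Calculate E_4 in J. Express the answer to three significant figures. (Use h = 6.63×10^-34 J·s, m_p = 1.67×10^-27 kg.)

For an infinite well E_n = n²h²/(8m_pL²), so E_1 = h²/(8m_pL²) = (6.63×10^-34)²/(8·1.67×10^-27·(5.92×10^-14 m)²) = 9.388×10^-15 J.
Then E_4 = 4²·E_1 = 16·9.388×10^-15 J = 1.50×10^-13 J.

E_4 = 1.50×10^-13 J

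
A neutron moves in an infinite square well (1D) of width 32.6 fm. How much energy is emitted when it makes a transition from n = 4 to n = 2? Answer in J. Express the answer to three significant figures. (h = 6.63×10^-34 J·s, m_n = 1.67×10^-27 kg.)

E_1 = h²/(8m_nL²) = 3.096×10^-14 J.
|ΔE| = |4² − 2²|·E_1 = 12·3.096×10^-14 J = 3.72×10^-13 J.

|ΔE| = 3.72×10^-13 J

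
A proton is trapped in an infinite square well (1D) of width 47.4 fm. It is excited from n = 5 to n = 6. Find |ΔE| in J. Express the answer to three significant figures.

|ΔE| = 1.61×10^-13 J

E_1 = h²/(8m_pL²) = 1.460×10^-14 J.
|ΔE| = |5² − 6²|·E_1 = 11·1.460×10^-14 J = 1.61×10^-13 J.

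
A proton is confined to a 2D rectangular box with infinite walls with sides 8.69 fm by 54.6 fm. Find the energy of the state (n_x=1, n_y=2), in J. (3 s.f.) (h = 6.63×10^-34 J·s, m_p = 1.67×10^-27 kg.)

E = 4.80×10^-13 J

For a 2D rectangular well E = (h²/8m_p)·Σ n_i²/L_i² = (6.63×10^-34)²/(8·1.67×10^-27) · [1²/(8.69 fm)² + 2²/(54.6 fm)²].
Evaluating gives E = 4.80×10^-13 J.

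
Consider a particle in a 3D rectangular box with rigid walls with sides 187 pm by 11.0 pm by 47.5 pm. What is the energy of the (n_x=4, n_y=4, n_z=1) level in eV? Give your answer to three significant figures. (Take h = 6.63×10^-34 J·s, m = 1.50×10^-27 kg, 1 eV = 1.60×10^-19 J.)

For a 3D rectangular well E = (h²/8m)·Σ n_i²/L_i² = (6.63×10^-34)²/(8·1.50×10^-27) · [4²/(187 pm)² + 4²/(11.0 pm)² + 1²/(47.5 pm)²].
Evaluating gives E = 4.877×10^-18 J = 30.5 eV.

E = 30.5 eV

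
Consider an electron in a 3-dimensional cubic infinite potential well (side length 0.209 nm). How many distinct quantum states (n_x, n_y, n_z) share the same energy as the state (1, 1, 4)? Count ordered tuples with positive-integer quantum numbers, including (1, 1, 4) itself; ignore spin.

degeneracy = 3

The level has n_x² + n_y² + n_z² = 18. The ordered positive-integer solutions are (1, 1, 4), (1, 4, 1), (4, 1, 1).
That gives 3 states.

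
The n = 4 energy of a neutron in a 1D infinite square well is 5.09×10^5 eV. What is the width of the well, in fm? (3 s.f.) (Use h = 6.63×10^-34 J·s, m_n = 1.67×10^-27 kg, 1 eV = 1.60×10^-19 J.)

From E_n = n²h²/(8m_nL²), L = n·h/√(8m_nE_n).
E_4 = 5.09×10^5 eV = 8.144×10^-14 J, so L = 4·6.63×10^-34/√(8·1.67×10^-27·8.144×10^-14) = 8.04×10^-14 m = 80.4 fm.

L = 80.4 fm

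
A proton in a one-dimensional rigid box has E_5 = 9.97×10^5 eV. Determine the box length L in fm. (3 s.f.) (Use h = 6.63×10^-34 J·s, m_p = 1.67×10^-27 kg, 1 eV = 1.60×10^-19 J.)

L = 71.8 fm

From E_n = n²h²/(8m_pL²), L = n·h/√(8m_pE_n).
E_5 = 9.97×10^5 eV = 1.595×10^-13 J, so L = 5·6.63×10^-34/√(8·1.67×10^-27·1.595×10^-13) = 7.18×10^-14 m = 71.8 fm.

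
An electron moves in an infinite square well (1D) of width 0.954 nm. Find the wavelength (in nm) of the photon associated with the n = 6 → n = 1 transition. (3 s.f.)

λ = 85.7 nm

E_1 = h²/(8m_eL²) = 6.620×10^-20 J, so ΔE = (6² − 1²)E_1 = 2.317×10^-18 J.
λ = hc/ΔE = (6.626×10^-34·2.998×10^8)/2.317×10^-18 = 8.57×10^-8 m = 85.7 nm.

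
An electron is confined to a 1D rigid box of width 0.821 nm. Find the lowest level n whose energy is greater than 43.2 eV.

n = 9

E_1 = h²/(8m_eL²) = 8.938×10^-20 J = 0.5579 eV.
Need n² > 43.2/0.5579 = 77.43, i.e. n > 8.799.
The smallest integer satisfying this is n = 9.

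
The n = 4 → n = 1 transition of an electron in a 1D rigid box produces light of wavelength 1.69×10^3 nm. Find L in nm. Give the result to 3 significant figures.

The photon carries ΔE = hc/λ = 6.626×10^-34·2.998×10^8/1.69×10^-6 m = 1.175×10^-19 J.
Since ΔE = (4² − 1²)E_1, E_1 = 7.833×10^-21 J, and L = h/√(8m_eE_1) = 2.77×10^-9 m = 2.77 nm.

L = 2.77 nm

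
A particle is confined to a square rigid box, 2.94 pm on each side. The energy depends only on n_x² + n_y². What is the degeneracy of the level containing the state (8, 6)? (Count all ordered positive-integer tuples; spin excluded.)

The level has n_x² + n_y² = 100. The ordered positive-integer solutions are (6, 8), (8, 6).
That gives 2 states.

degeneracy = 2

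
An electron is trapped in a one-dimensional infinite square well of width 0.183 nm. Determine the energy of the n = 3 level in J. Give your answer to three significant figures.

E_3 = 1.62×10^-17 J

For an infinite well E_n = n²h²/(8m_eL²), so E_1 = h²/(8m_eL²) = (6.626×10^-34)²/(8·9.109×10^-31·(1.83×10^-10 m)²) = 1.799×10^-18 J.
Then E_3 = 3²·E_1 = 9·1.799×10^-18 J = 1.62×10^-17 J.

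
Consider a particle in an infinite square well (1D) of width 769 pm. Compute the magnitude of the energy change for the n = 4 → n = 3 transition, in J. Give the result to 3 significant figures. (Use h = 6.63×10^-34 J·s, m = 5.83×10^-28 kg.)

|ΔE| = 1.12×10^-21 J

E_1 = h²/(8mL²) = 1.594×10^-22 J.
|ΔE| = |4² − 3²|·E_1 = 7·1.594×10^-22 J = 1.12×10^-21 J.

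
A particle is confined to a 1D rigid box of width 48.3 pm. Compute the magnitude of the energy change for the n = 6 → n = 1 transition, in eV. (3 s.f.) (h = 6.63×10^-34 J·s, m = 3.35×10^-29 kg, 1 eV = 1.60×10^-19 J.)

|ΔE| = 154 eV

E_1 = h²/(8mL²) = 7.031×10^-19 J.
|ΔE| = |6² − 1²|·E_1 = 35·7.031×10^-19 J = 2.461×10^-17 J = 154 eV.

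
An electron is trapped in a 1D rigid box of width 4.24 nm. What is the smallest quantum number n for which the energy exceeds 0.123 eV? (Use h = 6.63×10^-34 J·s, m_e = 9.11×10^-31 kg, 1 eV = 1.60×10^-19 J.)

n = 3

E_1 = h²/(8m_eL²) = 3.355×10^-21 J = 0.02097 eV.
Need n² > 0.123/0.02097 = 5.866, i.e. n > 2.422.
The smallest integer satisfying this is n = 3.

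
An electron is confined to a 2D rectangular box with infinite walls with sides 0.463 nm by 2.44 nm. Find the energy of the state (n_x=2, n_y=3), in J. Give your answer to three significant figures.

For a 2D rectangular well E = (h²/8m_e)·Σ n_i²/L_i² = (6.626×10^-34)²/(8·9.109×10^-31) · [2²/(0.463 nm)² + 3²/(2.44 nm)²].
Evaluating gives E = 1.22×10^-18 J.

E = 1.22×10^-18 J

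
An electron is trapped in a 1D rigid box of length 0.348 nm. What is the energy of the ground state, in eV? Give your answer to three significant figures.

E_1 = 3.11 eV

For an infinite well E_n = n²h²/(8m_eL²), so E_1 = h²/(8m_eL²) = (6.626×10^-34)²/(8·9.109×10^-31·(3.48×10^-10 m)²) = 4.975×10^-19 J.
Converting, E_1 = 4.975×10^-19 J / (1.602×10^-19 J/eV) = 3.11 eV.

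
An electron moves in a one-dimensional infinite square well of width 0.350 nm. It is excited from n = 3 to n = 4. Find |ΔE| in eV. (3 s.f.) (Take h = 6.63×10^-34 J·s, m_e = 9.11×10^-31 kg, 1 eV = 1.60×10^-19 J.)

|ΔE| = 21.5 eV

E_1 = h²/(8m_eL²) = 4.924×10^-19 J.
|ΔE| = |3² − 4²|·E_1 = 7·4.924×10^-19 J = 3.447×10^-18 J = 21.5 eV.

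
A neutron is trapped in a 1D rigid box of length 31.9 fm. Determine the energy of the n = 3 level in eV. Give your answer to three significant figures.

E_3 = 1.81×10^6 eV

For an infinite well E_n = n²h²/(8m_nL²), so E_1 = h²/(8m_nL²) = (6.626×10^-34)²/(8·1.675×10^-27·(3.19×10^-14 m)²) = 3.220×10^-14 J.
Then E_3 = 3²·E_1 = 9·3.220×10^-14 J = 2.898×10^-13 J.
Converting, E_3 = 2.898×10^-13 J / (1.602×10^-19 J/eV) = 1.81×10^6 eV.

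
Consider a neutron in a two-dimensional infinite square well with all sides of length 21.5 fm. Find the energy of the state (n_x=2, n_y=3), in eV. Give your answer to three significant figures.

For a 2D rectangular well E = (h²/8m_n)·Σ n_i²/L_i² = (6.626×10^-34)²/(8·1.675×10^-27) · [2²/(21.5 fm)² + 3²/(21.5 fm)²].
Evaluating gives E = 9.214×10^-13 J = 5.75×10^6 eV.

E = 5.75×10^6 eV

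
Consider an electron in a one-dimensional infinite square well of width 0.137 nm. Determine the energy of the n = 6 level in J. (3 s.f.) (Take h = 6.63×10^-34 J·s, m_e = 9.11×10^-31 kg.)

E_6 = 1.16×10^-16 J

For an infinite well E_n = n²h²/(8m_eL²), so E_1 = h²/(8m_eL²) = (6.63×10^-34)²/(8·9.11×10^-31·(1.37×10^-10 m)²) = 3.213×10^-18 J.
Then E_6 = 6²·E_1 = 36·3.213×10^-18 J = 1.16×10^-16 J.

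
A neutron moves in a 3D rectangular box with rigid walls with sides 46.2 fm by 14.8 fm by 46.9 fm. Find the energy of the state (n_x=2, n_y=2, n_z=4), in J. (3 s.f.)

E = 8.98×10^-13 J

For a 3D rectangular well E = (h²/8m_n)·Σ n_i²/L_i² = (6.626×10^-34)²/(8·1.675×10^-27) · [2²/(46.2 fm)² + 2²/(14.8 fm)² + 4²/(46.9 fm)²].
Evaluating gives E = 8.98×10^-13 J.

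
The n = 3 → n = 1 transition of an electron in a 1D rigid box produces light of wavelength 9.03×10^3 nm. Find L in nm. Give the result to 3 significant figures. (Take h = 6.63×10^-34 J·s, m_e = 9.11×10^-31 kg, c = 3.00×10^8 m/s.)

L = 4.68 nm

The photon carries ΔE = hc/λ = 6.63×10^-34·3.00×10^8/9.03×10^-6 m = 2.203×10^-20 J.
Since ΔE = (3² − 1²)E_1, E_1 = 2.754×10^-21 J, and L = h/√(8m_eE_1) = 4.68×10^-9 m = 4.68 nm.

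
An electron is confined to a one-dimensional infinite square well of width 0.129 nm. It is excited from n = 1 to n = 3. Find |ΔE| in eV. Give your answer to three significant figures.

|ΔE| = 181 eV

E_1 = h²/(8m_eL²) = 3.620×10^-18 J.
|ΔE| = |1² − 3²|·E_1 = 8·3.620×10^-18 J = 2.896×10^-17 J = 181 eV.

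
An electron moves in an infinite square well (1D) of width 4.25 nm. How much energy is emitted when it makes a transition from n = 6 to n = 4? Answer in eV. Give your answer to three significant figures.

E_1 = h²/(8m_eL²) = 3.336×10^-21 J.
|ΔE| = |6² − 4²|·E_1 = 20·3.336×10^-21 J = 6.672×10^-20 J = 0.416 eV.

|ΔE| = 0.416 eV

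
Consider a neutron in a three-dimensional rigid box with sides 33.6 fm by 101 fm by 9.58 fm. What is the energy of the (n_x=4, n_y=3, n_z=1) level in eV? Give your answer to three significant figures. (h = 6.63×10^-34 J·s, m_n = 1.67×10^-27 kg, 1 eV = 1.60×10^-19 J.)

For a 3D rectangular well E = (h²/8m_n)·Σ n_i²/L_i² = (6.63×10^-34)²/(8·1.67×10^-27) · [4²/(33.6 fm)² + 3²/(101 fm)² + 1²/(9.58 fm)²].
Evaluating gives E = 8.538×10^-13 J = 5.34×10^6 eV.

E = 5.34×10^6 eV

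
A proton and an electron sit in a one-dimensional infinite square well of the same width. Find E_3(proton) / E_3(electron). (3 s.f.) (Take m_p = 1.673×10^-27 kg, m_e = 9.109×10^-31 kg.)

5.44×10^-4

E_n ∝ 1/m at fixed n and L, so the ratio is m_e/m_p = 9.109×10^-31/1.673×10^-27 = 5.44×10^-4.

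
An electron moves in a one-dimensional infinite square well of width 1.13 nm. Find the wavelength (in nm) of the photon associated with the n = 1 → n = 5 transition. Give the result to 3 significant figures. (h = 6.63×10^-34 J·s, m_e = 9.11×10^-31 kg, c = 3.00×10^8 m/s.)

λ = 175 nm

E_1 = h²/(8m_eL²) = 4.723×10^-20 J, so ΔE = (5² − 1²)E_1 = 1.134×10^-18 J.
λ = hc/ΔE = (6.63×10^-34·3.00×10^8)/1.134×10^-18 = 1.75×10^-7 m = 175 nm.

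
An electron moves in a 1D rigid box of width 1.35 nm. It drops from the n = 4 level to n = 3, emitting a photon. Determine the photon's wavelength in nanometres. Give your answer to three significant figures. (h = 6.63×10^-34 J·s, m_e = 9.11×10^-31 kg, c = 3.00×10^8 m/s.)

E_1 = h²/(8m_eL²) = 3.309×10^-20 J, so ΔE = (4² − 3²)E_1 = 2.316×10^-19 J.
λ = hc/ΔE = (6.63×10^-34·3.00×10^8)/2.316×10^-19 = 8.59×10^-7 m = 859 nm.

λ = 859 nm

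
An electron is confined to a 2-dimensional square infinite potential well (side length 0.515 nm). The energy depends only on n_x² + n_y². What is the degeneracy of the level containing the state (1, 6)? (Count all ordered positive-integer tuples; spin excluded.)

The level has n_x² + n_y² = 37. The ordered positive-integer solutions are (1, 6), (6, 1).
That gives 2 states.

degeneracy = 2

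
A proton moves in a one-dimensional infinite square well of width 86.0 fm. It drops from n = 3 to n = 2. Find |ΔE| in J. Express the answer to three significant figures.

E_1 = h²/(8m_pL²) = 4.435×10^-15 J.
|ΔE| = |3² − 2²|·E_1 = 5·4.435×10^-15 J = 2.22×10^-14 J.

|ΔE| = 2.22×10^-14 J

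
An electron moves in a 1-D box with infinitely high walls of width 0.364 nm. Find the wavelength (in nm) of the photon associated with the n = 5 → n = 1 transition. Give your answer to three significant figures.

λ = 18.2 nm

E_1 = h²/(8m_eL²) = 4.547×10^-19 J, so ΔE = (5² − 1²)E_1 = 1.091×10^-17 J.
λ = hc/ΔE = (6.626×10^-34·2.998×10^8)/1.091×10^-17 = 1.82×10^-8 m = 18.2 nm.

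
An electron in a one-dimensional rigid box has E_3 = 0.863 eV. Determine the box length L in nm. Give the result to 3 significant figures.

From E_n = n²h²/(8m_eL²), L = n·h/√(8m_eE_n).
E_3 = 0.863 eV = 1.383×10^-19 J, so L = 3·6.626×10^-34/√(8·9.109×10^-31·1.383×10^-19) = 1.98×10^-9 m = 1.98 nm.

L = 1.98 nm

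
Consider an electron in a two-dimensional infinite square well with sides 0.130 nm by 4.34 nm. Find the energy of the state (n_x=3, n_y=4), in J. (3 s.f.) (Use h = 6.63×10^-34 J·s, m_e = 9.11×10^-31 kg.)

For a 2D rectangular well E = (h²/8m_e)·Σ n_i²/L_i² = (6.63×10^-34)²/(8·9.11×10^-31) · [3²/(0.130 nm)² + 4²/(4.34 nm)²].
Evaluating gives E = 3.22×10^-17 J.

E = 3.22×10^-17 J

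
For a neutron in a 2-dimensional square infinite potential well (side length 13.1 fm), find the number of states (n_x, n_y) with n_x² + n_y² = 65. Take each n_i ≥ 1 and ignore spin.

The level has n_x² + n_y² = 65. The ordered positive-integer solutions are (1, 8), (4, 7), (7, 4), (8, 1).
That gives 4 states.

degeneracy = 4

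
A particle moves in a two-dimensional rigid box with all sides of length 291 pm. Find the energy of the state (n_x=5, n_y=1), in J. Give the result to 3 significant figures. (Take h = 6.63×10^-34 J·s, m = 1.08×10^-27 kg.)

E = 1.56×10^-20 J

For a 2D rectangular well E = (h²/8m)·Σ n_i²/L_i² = (6.63×10^-34)²/(8·1.08×10^-27) · [5²/(291 pm)² + 1²/(291 pm)²].
Evaluating gives E = 1.56×10^-20 J.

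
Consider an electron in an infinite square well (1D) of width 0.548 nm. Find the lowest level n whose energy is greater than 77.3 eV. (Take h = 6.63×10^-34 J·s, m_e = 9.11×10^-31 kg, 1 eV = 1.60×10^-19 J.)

n = 8

E_1 = h²/(8m_eL²) = 2.008×10^-19 J = 1.255 eV.
Need n² > 77.3/1.255 = 61.59, i.e. n > 7.848.
The smallest integer satisfying this is n = 8.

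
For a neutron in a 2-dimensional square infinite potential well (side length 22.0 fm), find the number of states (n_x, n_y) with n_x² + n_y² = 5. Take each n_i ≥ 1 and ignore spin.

degeneracy = 2

The level has n_x² + n_y² = 5. The ordered positive-integer solutions are (1, 2), (2, 1).
That gives 2 states.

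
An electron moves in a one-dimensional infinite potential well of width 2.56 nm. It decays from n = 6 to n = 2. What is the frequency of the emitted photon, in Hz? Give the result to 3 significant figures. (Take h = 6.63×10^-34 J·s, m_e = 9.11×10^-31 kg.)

E_1 = h²/(8m_eL²) = 9.203×10^-21 J and ΔE = (6² − 2²)E_1 = 2.945×10^-19 J.
f = ΔE/h = 2.945×10^-19/6.63×10^-34 = 4.44×10^14 Hz.

f = 4.44×10^14 Hz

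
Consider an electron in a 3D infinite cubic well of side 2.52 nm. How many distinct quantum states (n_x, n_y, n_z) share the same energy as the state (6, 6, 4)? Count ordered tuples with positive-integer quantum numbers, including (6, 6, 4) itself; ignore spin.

The level has n_x² + n_y² + n_z² = 88. The ordered positive-integer solutions are (4, 6, 6), (6, 4, 6), (6, 6, 4).
That gives 3 states.

degeneracy = 3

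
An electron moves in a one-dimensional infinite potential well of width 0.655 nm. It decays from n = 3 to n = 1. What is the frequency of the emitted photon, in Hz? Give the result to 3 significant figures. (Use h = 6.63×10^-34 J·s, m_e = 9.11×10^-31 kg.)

f = 1.70×10^15 Hz

E_1 = h²/(8m_eL²) = 1.406×10^-19 J and ΔE = (3² − 1²)E_1 = 1.125×10^-18 J.
f = ΔE/h = 1.125×10^-18/6.63×10^-34 = 1.70×10^15 Hz.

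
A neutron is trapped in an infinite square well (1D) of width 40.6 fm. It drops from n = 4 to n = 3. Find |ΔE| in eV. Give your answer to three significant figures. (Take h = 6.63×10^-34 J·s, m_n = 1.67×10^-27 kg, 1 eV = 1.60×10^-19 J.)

|ΔE| = 8.73×10^5 eV

E_1 = h²/(8m_nL²) = 1.996×10^-14 J.
|ΔE| = |4² − 3²|·E_1 = 7·1.996×10^-14 J = 1.397×10^-13 J = 8.73×10^5 eV.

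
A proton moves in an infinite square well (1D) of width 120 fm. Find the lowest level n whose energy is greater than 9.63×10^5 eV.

n = 9

E_1 = h²/(8m_pL²) = 2.278×10^-15 J = 1.422×10^4 eV.
Need n² > 9.63×10^5/1.422×10^4 = 67.72, i.e. n > 8.229.
The smallest integer satisfying this is n = 9.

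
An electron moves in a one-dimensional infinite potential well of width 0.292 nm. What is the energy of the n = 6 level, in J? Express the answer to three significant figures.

E_6 = 2.54×10^-17 J

For an infinite well E_n = n²h²/(8m_eL²), so E_1 = h²/(8m_eL²) = (6.626×10^-34)²/(8·9.109×10^-31·(2.92×10^-10 m)²) = 7.066×10^-19 J.
Then E_6 = 6²·E_1 = 36·7.066×10^-19 J = 2.54×10^-17 J.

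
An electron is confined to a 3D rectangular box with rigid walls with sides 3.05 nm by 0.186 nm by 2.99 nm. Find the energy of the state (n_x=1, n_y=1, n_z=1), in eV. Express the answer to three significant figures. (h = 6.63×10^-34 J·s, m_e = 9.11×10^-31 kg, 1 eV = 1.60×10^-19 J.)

For a 3D rectangular well E = (h²/8m_e)·Σ n_i²/L_i² = (6.63×10^-34)²/(8·9.11×10^-31) · [1²/(3.05 nm)² + 1²/(0.186 nm)² + 1²/(2.99 nm)²].
Evaluating gives E = 1.757×10^-18 J = 11.0 eV.

E = 11.0 eV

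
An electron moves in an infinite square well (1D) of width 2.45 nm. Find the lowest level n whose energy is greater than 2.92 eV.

E_1 = h²/(8m_eL²) = 1.004×10^-20 J = 0.06267 eV.
Need n² > 2.92/0.06267 = 46.59, i.e. n > 6.826.
The smallest integer satisfying this is n = 7.

n = 7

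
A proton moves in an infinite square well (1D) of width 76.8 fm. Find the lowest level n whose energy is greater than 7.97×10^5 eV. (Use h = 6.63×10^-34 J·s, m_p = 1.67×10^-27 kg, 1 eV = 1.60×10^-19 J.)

E_1 = h²/(8m_pL²) = 5.578×10^-15 J = 3.486×10^4 eV.
Need n² > 7.97×10^5/3.486×10^4 = 22.86, i.e. n > 4.781.
The smallest integer satisfying this is n = 5.

n = 5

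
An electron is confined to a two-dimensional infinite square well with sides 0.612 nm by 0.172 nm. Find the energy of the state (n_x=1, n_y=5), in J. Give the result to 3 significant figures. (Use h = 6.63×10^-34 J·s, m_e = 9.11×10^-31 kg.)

For a 2D rectangular well E = (h²/8m_e)·Σ n_i²/L_i² = (6.63×10^-34)²/(8·9.11×10^-31) · [1²/(0.612 nm)² + 5²/(0.172 nm)²].
Evaluating gives E = 5.11×10^-17 J.

E = 5.11×10^-17 J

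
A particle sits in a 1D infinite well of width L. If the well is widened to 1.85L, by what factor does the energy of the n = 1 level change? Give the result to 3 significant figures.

0.292

E_n ∝ 1/L², so the energy scales by 1/1.85² = 0.292.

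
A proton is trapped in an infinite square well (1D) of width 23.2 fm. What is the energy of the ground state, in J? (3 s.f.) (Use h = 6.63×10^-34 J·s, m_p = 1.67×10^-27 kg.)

E_1 = 6.11×10^-14 J

For an infinite well E_n = n²h²/(8m_pL²), so E_1 = h²/(8m_pL²) = (6.63×10^-34)²/(8·1.67×10^-27·(2.32×10^-14 m)²) = 6.113×10^-14 J.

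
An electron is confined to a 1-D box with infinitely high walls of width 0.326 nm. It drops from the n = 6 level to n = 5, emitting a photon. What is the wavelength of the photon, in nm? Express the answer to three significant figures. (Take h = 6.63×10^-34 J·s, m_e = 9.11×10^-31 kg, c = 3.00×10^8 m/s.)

E_1 = h²/(8m_eL²) = 5.675×10^-19 J, so ΔE = (6² − 5²)E_1 = 6.242×10^-18 J.
λ = hc/ΔE = (6.63×10^-34·3.00×10^8)/6.242×10^-18 = 3.19×10^-8 m = 31.9 nm.

λ = 31.9 nm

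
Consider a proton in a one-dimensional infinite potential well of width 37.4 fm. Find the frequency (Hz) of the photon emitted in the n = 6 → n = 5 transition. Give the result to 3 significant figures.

f = 3.89×10^20 Hz

E_1 = h²/(8m_pL²) = 2.345×10^-14 J and ΔE = (6² − 5²)E_1 = 2.580×10^-13 J.
f = ΔE/h = 2.580×10^-13/6.626×10^-34 = 3.89×10^20 Hz.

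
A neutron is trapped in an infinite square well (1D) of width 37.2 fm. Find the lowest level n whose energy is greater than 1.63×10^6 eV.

n = 4

E_1 = h²/(8m_nL²) = 2.368×10^-14 J = 1.478×10^5 eV.
Need n² > 1.63×10^6/1.478×10^5 = 11.03, i.e. n > 3.321.
The smallest integer satisfying this is n = 4.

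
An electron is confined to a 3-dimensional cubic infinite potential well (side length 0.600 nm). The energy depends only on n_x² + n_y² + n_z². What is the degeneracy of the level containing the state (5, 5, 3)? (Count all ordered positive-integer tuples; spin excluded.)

The level has n_x² + n_y² + n_z² = 59. The ordered positive-integer solutions are (1, 3, 7), (1, 7, 3), (3, 1, 7), (3, 5, 5), (3, 7, 1), (5, 3, 5), (5, 5, 3), (7, 1, 3), (7, 3, 1).
That gives 9 states.

degeneracy = 9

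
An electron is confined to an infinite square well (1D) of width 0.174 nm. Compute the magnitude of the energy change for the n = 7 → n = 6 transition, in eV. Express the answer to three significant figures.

E_1 = h²/(8m_eL²) = 1.990×10^-18 J.
|ΔE| = |7² − 6²|·E_1 = 13·1.990×10^-18 J = 2.587×10^-17 J = 161 eV.

|ΔE| = 161 eV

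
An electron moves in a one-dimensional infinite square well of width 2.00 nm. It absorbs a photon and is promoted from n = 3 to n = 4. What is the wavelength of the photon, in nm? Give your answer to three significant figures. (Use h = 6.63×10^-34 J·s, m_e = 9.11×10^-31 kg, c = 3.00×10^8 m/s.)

λ = 1.88×10^3 nm

E_1 = h²/(8m_eL²) = 1.508×10^-20 J, so ΔE = (4² − 3²)E_1 = 1.056×10^-19 J.
λ = hc/ΔE = (6.63×10^-34·3.00×10^8)/1.056×10^-19 = 1.88×10^-6 m = 1.88×10^3 nm.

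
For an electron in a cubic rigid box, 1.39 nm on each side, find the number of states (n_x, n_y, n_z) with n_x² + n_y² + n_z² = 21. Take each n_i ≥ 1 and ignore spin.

The level has n_x² + n_y² + n_z² = 21. The ordered positive-integer solutions are (1, 2, 4), (1, 4, 2), (2, 1, 4), (2, 4, 1), (4, 1, 2), (4, 2, 1).
That gives 6 states.

degeneracy = 6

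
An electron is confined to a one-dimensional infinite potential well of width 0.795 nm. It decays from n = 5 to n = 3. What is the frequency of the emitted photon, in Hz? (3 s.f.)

E_1 = h²/(8m_eL²) = 9.533×10^-20 J and ΔE = (5² − 3²)E_1 = 1.525×10^-18 J.
f = ΔE/h = 1.525×10^-18/6.626×10^-34 = 2.30×10^15 Hz.

f = 2.30×10^15 Hz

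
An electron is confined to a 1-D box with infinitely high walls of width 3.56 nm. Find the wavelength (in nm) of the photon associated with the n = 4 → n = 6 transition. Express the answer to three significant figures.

E_1 = h²/(8m_eL²) = 4.754×10^-21 J, so ΔE = (6² − 4²)E_1 = 9.508×10^-20 J.
λ = hc/ΔE = (6.626×10^-34·2.998×10^8)/9.508×10^-20 = 2.09×10^-6 m = 2.09×10^3 nm.

λ = 2.09×10^3 nm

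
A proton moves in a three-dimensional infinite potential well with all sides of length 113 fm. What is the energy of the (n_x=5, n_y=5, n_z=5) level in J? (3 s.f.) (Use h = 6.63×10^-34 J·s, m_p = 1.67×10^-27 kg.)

For a 3D rectangular well E = (h²/8m_p)·Σ n_i²/L_i² = (6.63×10^-34)²/(8·1.67×10^-27) · [5²/(113 fm)² + 5²/(113 fm)² + 5²/(113 fm)²].
Evaluating gives E = 1.93×10^-13 J.

E = 1.93×10^-13 J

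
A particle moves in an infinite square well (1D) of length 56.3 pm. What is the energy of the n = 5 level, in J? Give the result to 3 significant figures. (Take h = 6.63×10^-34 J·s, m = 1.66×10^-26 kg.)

E_5 = 2.61×10^-20 J

For an infinite well E_n = n²h²/(8mL²), so E_1 = h²/(8mL²) = (6.63×10^-34)²/(8·1.66×10^-26·(5.63×10^-11 m)²) = 1.044×10^-21 J.
Then E_5 = 5²·E_1 = 25·1.044×10^-21 J = 2.61×10^-20 J.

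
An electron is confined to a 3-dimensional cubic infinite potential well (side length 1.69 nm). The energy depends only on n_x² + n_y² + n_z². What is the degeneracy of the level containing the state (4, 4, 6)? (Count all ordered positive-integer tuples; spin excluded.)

The level has n_x² + n_y² + n_z² = 68. The ordered positive-integer solutions are (4, 4, 6), (4, 6, 4), (6, 4, 4).
That gives 3 states.

degeneracy = 3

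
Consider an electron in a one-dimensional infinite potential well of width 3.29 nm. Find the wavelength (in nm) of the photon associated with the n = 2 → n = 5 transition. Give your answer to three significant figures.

E_1 = h²/(8m_eL²) = 5.566×10^-21 J, so ΔE = (5² − 2²)E_1 = 1.169×10^-19 J.
λ = hc/ΔE = (6.626×10^-34·2.998×10^8)/1.169×10^-19 = 1.70×10^-6 m = 1.70×10^3 nm.

λ = 1.70×10^3 nm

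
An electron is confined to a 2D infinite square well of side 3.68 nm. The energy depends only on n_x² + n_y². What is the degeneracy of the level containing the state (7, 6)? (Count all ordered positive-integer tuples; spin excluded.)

The level has n_x² + n_y² = 85. The ordered positive-integer solutions are (2, 9), (6, 7), (7, 6), (9, 2).
That gives 4 states.

degeneracy = 4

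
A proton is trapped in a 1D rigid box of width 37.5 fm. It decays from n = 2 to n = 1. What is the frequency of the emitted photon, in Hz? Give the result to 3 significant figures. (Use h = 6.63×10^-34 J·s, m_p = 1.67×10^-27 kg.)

E_1 = h²/(8m_pL²) = 2.340×10^-14 J and ΔE = (2² − 1²)E_1 = 7.020×10^-14 J.
f = ΔE/h = 7.020×10^-14/6.63×10^-34 = 1.06×10^20 Hz.

f = 1.06×10^20 Hz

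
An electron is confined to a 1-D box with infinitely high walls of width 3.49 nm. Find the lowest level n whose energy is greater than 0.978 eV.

n = 6

E_1 = h²/(8m_eL²) = 4.946×10^-21 J = 0.03087 eV.
Need n² > 0.978/0.03087 = 31.68, i.e. n > 5.628.
The smallest integer satisfying this is n = 6.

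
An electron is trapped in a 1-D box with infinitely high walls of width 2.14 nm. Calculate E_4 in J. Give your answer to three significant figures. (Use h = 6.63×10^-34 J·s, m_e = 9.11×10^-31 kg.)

For an infinite well E_n = n²h²/(8m_eL²), so E_1 = h²/(8m_eL²) = (6.63×10^-34)²/(8·9.11×10^-31·(2.14×10^-9 m)²) = 1.317×10^-20 J.
Then E_4 = 4²·E_1 = 16·1.317×10^-20 J = 2.11×10^-19 J.

E_4 = 2.11×10^-19 J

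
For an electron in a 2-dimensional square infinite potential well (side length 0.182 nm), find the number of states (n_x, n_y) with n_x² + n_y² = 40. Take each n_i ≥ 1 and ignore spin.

degeneracy = 2

The level has n_x² + n_y² = 40. The ordered positive-integer solutions are (2, 6), (6, 2).
That gives 2 states.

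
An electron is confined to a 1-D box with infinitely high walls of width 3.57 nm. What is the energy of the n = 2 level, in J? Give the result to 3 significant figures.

For an infinite well E_n = n²h²/(8m_eL²), so E_1 = h²/(8m_eL²) = (6.626×10^-34)²/(8·9.109×10^-31·(3.57×10^-9 m)²) = 4.727×10^-21 J.
Then E_2 = 2²·E_1 = 4·4.727×10^-21 J = 1.89×10^-20 J.

E_2 = 1.89×10^-20 J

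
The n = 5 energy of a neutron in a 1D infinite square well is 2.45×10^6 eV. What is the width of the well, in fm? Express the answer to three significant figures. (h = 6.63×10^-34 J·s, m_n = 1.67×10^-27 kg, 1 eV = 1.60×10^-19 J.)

L = 45.8 fm

From E_n = n²h²/(8m_nL²), L = n·h/√(8m_nE_n).
E_5 = 2.45×10^6 eV = 3.920×10^-13 J, so L = 5·6.63×10^-34/√(8·1.67×10^-27·3.920×10^-13) = 4.58×10^-14 m = 45.8 fm.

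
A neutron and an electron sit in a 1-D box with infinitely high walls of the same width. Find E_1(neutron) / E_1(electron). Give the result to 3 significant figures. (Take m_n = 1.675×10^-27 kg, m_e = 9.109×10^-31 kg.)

5.44×10^-4

E_n ∝ 1/m at fixed n and L, so the ratio is m_e/m_n = 9.109×10^-31/1.675×10^-27 = 5.44×10^-4.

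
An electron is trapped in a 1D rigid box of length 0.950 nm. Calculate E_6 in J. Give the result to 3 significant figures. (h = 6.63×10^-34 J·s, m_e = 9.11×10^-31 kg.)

E_6 = 2.41×10^-18 J

For an infinite well E_n = n²h²/(8m_eL²), so E_1 = h²/(8m_eL²) = (6.63×10^-34)²/(8·9.11×10^-31·(9.50×10^-10 m)²) = 6.683×10^-20 J.
Then E_6 = 6²·E_1 = 36·6.683×10^-20 J = 2.41×10^-18 J.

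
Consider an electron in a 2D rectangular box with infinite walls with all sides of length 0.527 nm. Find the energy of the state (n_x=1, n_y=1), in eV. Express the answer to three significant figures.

E = 2.71 eV

For a 2D rectangular well E = (h²/8m_e)·Σ n_i²/L_i² = (6.626×10^-34)²/(8·9.109×10^-31) · [1²/(0.527 nm)² + 1²/(0.527 nm)²].
Evaluating gives E = 4.339×10^-19 J = 2.71 eV.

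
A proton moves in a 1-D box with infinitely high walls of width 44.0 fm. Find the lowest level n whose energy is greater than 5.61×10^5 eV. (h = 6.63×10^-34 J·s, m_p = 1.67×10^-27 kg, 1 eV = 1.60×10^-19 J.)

E_1 = h²/(8m_pL²) = 1.699×10^-14 J = 1.062×10^5 eV.
Need n² > 5.61×10^5/1.062×10^5 = 5.282, i.e. n > 2.298.
The smallest integer satisfying this is n = 3.

n = 3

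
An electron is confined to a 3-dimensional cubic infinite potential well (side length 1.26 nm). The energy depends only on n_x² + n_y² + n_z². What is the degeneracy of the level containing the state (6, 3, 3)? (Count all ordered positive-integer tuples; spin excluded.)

The level has n_x² + n_y² + n_z² = 54. The ordered positive-integer solutions are (1, 2, 7), (1, 7, 2), (2, 1, 7), (2, 5, 5), (2, 7, 1), (3, 3, 6), (3, 6, 3), (5, 2, 5), (5, 5, 2), (6, 3, 3), (7, 1, 2), (7, 2, 1).
That gives 12 states.

degeneracy = 12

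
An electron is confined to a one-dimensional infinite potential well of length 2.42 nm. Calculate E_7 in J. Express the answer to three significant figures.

For an infinite well E_n = n²h²/(8m_eL²), so E_1 = h²/(8m_eL²) = (6.626×10^-34)²/(8·9.109×10^-31·(2.42×10^-9 m)²) = 1.029×10^-20 J.
Then E_7 = 7²·E_1 = 49·1.029×10^-20 J = 5.04×10^-19 J.

E_7 = 5.04×10^-19 J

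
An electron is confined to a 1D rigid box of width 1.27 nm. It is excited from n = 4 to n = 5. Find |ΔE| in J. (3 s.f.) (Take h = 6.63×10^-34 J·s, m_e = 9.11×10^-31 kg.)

|ΔE| = 3.37×10^-19 J

E_1 = h²/(8m_eL²) = 3.739×10^-20 J.
|ΔE| = |4² − 5²|·E_1 = 9·3.739×10^-20 J = 3.37×10^-19 J.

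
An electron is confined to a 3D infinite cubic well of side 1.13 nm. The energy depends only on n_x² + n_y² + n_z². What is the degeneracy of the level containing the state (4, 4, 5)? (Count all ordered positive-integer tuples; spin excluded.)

The level has n_x² + n_y² + n_z² = 57. The ordered positive-integer solutions are (2, 2, 7), (2, 7, 2), (4, 4, 5), (4, 5, 4), (5, 4, 4), (7, 2, 2).
That gives 6 states.

degeneracy = 6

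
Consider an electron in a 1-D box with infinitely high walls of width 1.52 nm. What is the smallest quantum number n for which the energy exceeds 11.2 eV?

n = 9

E_1 = h²/(8m_eL²) = 2.608×10^-20 J = 0.1628 eV.
Need n² > 11.2/0.1628 = 68.80, i.e. n > 8.295.
The smallest integer satisfying this is n = 9.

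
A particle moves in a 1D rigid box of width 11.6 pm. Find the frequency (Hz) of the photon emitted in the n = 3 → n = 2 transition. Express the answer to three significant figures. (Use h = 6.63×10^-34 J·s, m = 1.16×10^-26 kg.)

f = 2.65×10^14 Hz

E_1 = h²/(8mL²) = 3.520×10^-20 J and ΔE = (3² − 2²)E_1 = 1.760×10^-19 J.
f = ΔE/h = 1.760×10^-19/6.63×10^-34 = 2.65×10^14 Hz.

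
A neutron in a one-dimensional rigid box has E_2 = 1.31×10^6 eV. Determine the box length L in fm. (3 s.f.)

L = 25.0 fm

From E_n = n²h²/(8m_nL²), L = n·h/√(8m_nE_n).
E_2 = 1.31×10^6 eV = 2.099×10^-13 J, so L = 2·6.626×10^-34/√(8·1.675×10^-27·2.099×10^-13) = 2.50×10^-14 m = 25.0 fm.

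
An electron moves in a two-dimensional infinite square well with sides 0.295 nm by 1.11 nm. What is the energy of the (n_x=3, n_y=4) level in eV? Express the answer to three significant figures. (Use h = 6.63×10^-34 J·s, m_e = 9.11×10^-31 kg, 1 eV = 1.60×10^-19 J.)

For a 2D rectangular well E = (h²/8m_e)·Σ n_i²/L_i² = (6.63×10^-34)²/(8·9.11×10^-31) · [3²/(0.295 nm)² + 4²/(1.11 nm)²].
Evaluating gives E = 7.021×10^-18 J = 43.9 eV.

E = 43.9 eV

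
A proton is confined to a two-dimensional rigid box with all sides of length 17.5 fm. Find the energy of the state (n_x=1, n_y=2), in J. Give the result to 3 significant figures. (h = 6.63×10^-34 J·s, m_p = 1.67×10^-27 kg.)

For a 2D rectangular well E = (h²/8m_p)·Σ n_i²/L_i² = (6.63×10^-34)²/(8·1.67×10^-27) · [1²/(17.5 fm)² + 2²/(17.5 fm)²].
Evaluating gives E = 5.37×10^-13 J.

E = 5.37×10^-13 J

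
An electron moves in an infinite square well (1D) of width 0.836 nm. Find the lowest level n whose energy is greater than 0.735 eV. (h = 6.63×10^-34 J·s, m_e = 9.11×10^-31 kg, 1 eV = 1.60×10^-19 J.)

E_1 = h²/(8m_eL²) = 8.630×10^-20 J = 0.5394 eV.
Need n² > 0.735/0.5394 = 1.363, i.e. n > 1.167.
The smallest integer satisfying this is n = 2.

n = 2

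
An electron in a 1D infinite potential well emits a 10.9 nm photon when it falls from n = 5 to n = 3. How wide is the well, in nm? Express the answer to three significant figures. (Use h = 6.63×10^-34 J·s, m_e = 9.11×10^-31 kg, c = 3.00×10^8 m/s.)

L = 0.230 nm

The photon carries ΔE = hc/λ = 6.63×10^-34·3.00×10^8/1.09×10^-8 m = 1.825×10^-17 J.
Since ΔE = (5² − 3²)E_1, E_1 = 1.141×10^-18 J, and L = h/√(8m_eE_1) = 2.30×10^-10 m = 0.230 nm.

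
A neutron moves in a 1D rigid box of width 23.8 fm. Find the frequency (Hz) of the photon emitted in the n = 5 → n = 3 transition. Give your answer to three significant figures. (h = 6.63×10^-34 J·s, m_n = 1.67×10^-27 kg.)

E_1 = h²/(8m_nL²) = 5.809×10^-14 J and ΔE = (5² − 3²)E_1 = 9.294×10^-13 J.
f = ΔE/h = 9.294×10^-13/6.63×10^-34 = 1.40×10^21 Hz.

f = 1.40×10^21 Hz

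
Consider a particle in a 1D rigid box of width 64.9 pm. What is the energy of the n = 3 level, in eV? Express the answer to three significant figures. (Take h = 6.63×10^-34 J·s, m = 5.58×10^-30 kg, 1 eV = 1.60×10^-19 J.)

E_3 = 132 eV

For an infinite well E_n = n²h²/(8mL²), so E_1 = h²/(8mL²) = (6.63×10^-34)²/(8·5.58×10^-30·(6.49×10^-11 m)²) = 2.338×10^-18 J.
Then E_3 = 3²·E_1 = 9·2.338×10^-18 J = 2.104×10^-17 J.
Converting, E_3 = 2.104×10^-17 J / (1.60×10^-19 J/eV) = 132 eV.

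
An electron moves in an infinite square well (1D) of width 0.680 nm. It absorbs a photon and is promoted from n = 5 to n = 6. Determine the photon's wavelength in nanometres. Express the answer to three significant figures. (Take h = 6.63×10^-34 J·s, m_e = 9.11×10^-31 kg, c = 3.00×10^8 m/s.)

λ = 139 nm

E_1 = h²/(8m_eL²) = 1.304×10^-19 J, so ΔE = (6² − 5²)E_1 = 1.434×10^-18 J.
λ = hc/ΔE = (6.63×10^-34·3.00×10^8)/1.434×10^-18 = 1.39×10^-7 m = 139 nm.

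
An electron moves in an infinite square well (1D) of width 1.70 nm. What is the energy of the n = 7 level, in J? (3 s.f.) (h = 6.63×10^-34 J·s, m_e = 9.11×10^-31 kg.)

E_7 = 1.02×10^-18 J

For an infinite well E_n = n²h²/(8m_eL²), so E_1 = h²/(8m_eL²) = (6.63×10^-34)²/(8·9.11×10^-31·(1.70×10^-9 m)²) = 2.087×10^-20 J.
Then E_7 = 7²·E_1 = 49·2.087×10^-20 J = 1.02×10^-18 J.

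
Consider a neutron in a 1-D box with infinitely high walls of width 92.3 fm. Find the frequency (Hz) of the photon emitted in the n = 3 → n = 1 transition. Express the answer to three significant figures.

f = 4.64×10^19 Hz

E_1 = h²/(8m_nL²) = 3.846×10^-15 J and ΔE = (3² − 1²)E_1 = 3.077×10^-14 J.
f = ΔE/h = 3.077×10^-14/6.626×10^-34 = 4.64×10^19 Hz.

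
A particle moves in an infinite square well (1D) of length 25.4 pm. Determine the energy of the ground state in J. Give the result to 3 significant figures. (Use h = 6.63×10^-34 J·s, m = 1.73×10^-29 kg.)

E_1 = 4.92×10^-18 J

For an infinite well E_n = n²h²/(8mL²), so E_1 = h²/(8mL²) = (6.63×10^-34)²/(8·1.73×10^-29·(2.54×10^-11 m)²) = 4.923×10^-18 J.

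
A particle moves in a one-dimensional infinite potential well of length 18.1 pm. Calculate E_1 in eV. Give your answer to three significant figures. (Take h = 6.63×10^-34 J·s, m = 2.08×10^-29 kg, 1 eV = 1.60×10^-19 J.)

E_1 = 50.4 eV

For an infinite well E_n = n²h²/(8mL²), so E_1 = h²/(8mL²) = (6.63×10^-34)²/(8·2.08×10^-29·(1.81×10^-11 m)²) = 8.063×10^-18 J.
Converting, E_1 = 8.063×10^-18 J / (1.60×10^-19 J/eV) = 50.4 eV.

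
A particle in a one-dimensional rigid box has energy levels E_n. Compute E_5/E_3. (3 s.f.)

2.78

E_n ∝ n², so E_5/E_3 = 5²/3² = 25/9 = 2.78.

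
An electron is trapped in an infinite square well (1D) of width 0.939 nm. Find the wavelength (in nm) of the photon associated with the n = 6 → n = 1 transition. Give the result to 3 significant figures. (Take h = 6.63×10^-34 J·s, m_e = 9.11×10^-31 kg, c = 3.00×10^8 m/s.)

λ = 83.1 nm

E_1 = h²/(8m_eL²) = 6.840×10^-20 J, so ΔE = (6² − 1²)E_1 = 2.394×10^-18 J.
λ = hc/ΔE = (6.63×10^-34·3.00×10^8)/2.394×10^-18 = 8.31×10^-8 m = 83.1 nm.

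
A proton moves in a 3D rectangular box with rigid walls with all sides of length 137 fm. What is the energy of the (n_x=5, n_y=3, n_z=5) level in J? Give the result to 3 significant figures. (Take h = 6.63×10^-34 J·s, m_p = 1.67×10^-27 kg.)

For a 3D rectangular well E = (h²/8m_p)·Σ n_i²/L_i² = (6.63×10^-34)²/(8·1.67×10^-27) · [5²/(137 fm)² + 3²/(137 fm)² + 5²/(137 fm)²].
Evaluating gives E = 1.03×10^-13 J.

E = 1.03×10^-13 J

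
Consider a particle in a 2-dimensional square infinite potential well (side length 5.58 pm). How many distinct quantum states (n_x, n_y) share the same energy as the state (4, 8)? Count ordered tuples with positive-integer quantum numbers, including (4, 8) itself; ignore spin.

The level has n_x² + n_y² = 80. The ordered positive-integer solutions are (4, 8), (8, 4).
That gives 2 states.

degeneracy = 2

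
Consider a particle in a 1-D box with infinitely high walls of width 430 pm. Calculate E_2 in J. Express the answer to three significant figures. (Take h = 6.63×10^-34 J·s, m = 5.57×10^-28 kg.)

For an infinite well E_n = n²h²/(8mL²), so E_1 = h²/(8mL²) = (6.63×10^-34)²/(8·5.57×10^-28·(4.30×10^-10 m)²) = 5.335×10^-22 J.
Then E_2 = 2²·E_1 = 4·5.335×10^-22 J = 2.13×10^-21 J.

E_2 = 2.13×10^-21 J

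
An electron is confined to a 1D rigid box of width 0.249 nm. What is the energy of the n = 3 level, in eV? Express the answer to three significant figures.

E_3 = 54.6 eV

For an infinite well E_n = n²h²/(8m_eL²), so E_1 = h²/(8m_eL²) = (6.626×10^-34)²/(8·9.109×10^-31·(2.49×10^-10 m)²) = 9.717×10^-19 J.
Then E_3 = 3²·E_1 = 9·9.717×10^-19 J = 8.745×10^-18 J.
Converting, E_3 = 8.745×10^-18 J / (1.602×10^-19 J/eV) = 54.6 eV.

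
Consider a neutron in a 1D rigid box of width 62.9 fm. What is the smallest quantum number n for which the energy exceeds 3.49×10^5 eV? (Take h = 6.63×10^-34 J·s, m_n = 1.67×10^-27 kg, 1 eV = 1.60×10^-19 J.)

E_1 = h²/(8m_nL²) = 8.316×10^-15 J = 5.198×10^4 eV.
Need n² > 3.49×10^5/5.198×10^4 = 6.714, i.e. n > 2.591.
The smallest integer satisfying this is n = 3.

n = 3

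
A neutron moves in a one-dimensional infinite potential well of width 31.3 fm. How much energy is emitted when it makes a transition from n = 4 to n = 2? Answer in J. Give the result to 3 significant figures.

E_1 = h²/(8m_nL²) = 3.344×10^-14 J.
|ΔE| = |4² − 2²|·E_1 = 12·3.344×10^-14 J = 4.01×10^-13 J.

|ΔE| = 4.01×10^-13 J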